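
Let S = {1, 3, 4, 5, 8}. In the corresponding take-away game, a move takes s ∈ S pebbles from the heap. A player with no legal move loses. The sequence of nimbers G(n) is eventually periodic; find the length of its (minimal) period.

n :  0  1  2  3  4  5  6  7  8  9 10 11 12 13 14 15 16 17 18 19
G :  0  1  0  1  2  3  2  3  4  0  1  0  1  2  3  2  3  4  0  1
G(n+9) = G(n) holds for n = 0,…,7 (a full window of length max(S) = 8), so the sequence is purely periodic with period 9.

9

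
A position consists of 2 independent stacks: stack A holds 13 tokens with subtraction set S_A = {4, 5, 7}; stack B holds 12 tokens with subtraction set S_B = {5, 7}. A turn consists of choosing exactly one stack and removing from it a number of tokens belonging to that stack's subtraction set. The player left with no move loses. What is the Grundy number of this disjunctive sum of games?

Stack A, S = {4, 5, 7}:
n :  0  1  2  3  4  5  6  7  8  9 10 11 12 13
G :  0  0  0  0  1  1  1  1  2  2  2  0  0  0
G_A(13) = 0.
Stack B, S = {5, 7}:
n :  0  1  2  3  4  5  6  7  8  9 10 11 12
G :  0  0  0  0  0  1  1  1  1  1  2  2  0
G_B(12) = 0.
Combined Grundy value = 0 ⊕ 0 = 0.

0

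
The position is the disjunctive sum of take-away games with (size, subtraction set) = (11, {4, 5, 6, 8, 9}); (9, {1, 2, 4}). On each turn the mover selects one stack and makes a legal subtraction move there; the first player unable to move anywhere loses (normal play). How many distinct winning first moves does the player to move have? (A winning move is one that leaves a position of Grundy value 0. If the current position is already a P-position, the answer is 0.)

Stack A, S = {4, 5, 6, 8, 9}:
n :  0  1  2  3  4  5  6  7  8  9 10 11
G :  0  0  0  0  1  1  1  1  2  2  2  2
G_A(11) = 2.
Stack B, S = {1, 2, 4}:
n : 0 1 2 3 4 5 6 7 8 9
G : 0 1 2 0 1 2 0 1 2 0
G_B(9) = 0.
Combined Grundy value = 2 ⊕ 0 = 2.
A winning move leaves total XOR = 0, i.e. changes one component's Grundy value g to g ⊕ X where X is the current total.
Stack A: need g' = 2⊕2 = 0. Options: 11−4→G=1, 11−5→G=1, 11−6→G=1, 11−8→G=0, 11−9→G=0. Hits: 2.
Stack B: need g' = 0⊕2 = 2. Options: 9−1→G=2, 9−2→G=1, 9−4→G=2. Hits: 2.

4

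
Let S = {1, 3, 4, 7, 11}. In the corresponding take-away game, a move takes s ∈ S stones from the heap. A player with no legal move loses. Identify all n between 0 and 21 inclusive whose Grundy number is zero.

G(0) = 0
G(1) = mex{0} = 1
G(2) = mex{1} = 0
G(3) = mex{0,0} = 1
G(4) = mex{1,1,0} = 2
G(5) = mex{2,0,1} = 3
G(6) = mex{3,1,0} = 2
G(7) = mex{2,2,1,0} = 3
G(8) = mex{3,3,2,1} = 0
G(9) = mex{0,2,3,0} = 1
G(10) = mex{1,3,2,1} = 0
G(11) = mex{0,0,3,2,0} = 1
G(12) = mex{1,1,0,3,1} = 2
G(13) = mex{2,0,1,2,0} = 3
G(14) = mex{3,1,0,3,1} = 2
G(15) = mex{2,2,1,0,2} = 3
G(16) = mex{3,3,2,1,3} = 0
G(17) = mex{0,2,3,0,2} = 1
G(18) = mex{1,3,2,1,3} = 0
G(19) = mex{0,0,3,2,0} = 1
G(20) = mex{1,1,0,3,1} = 2
G(21) = mex{2,0,1,2,0} = 3
P-positions are exactly the n with G(n) = 0.

0, 2, 8, 10, 16, 18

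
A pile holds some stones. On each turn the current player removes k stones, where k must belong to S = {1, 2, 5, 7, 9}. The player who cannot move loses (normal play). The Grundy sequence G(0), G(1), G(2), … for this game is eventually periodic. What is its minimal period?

14

n :  0  1  2  3  4  5  6  7  8  9 10 11 12 13 14 15 16 17 18 19 20 21 22 23 24 25 26 27 28 29
G :  0  1  2  0  1  2  0  1  2  3  4  5  3  4  0  1  2  0  1  2  0  1  2  3  4  5  3  4  0  1
G(n+14) = G(n) holds for n = 0,…,8 (a full window of length max(S) = 9), so the sequence is purely periodic with period 14.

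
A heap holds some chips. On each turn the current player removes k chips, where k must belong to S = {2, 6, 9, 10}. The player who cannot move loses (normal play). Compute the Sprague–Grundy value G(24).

G(0) = 0
G(1) = mex{} = 0
G(2) = mex{0} = 1
G(3) = mex{0} = 1
G(4) = mex{1} = 0
G(5) = mex{1} = 0
G(6) = mex{0,0} = 1
G(7) = mex{0,0} = 1
G(8) = mex{1,1} = 0
G(9) = mex{1,1,0} = 2
G(10) = mex{0,0,0,0} = 1
G(11) = mex{2,0,1,0} = 3
G(12) = mex{1,1,1,1} = 0
G(13) = mex{3,1,0,1} = 2
G(14) = mex{0,0,0,0} = 1
G(15) = mex{2,2,1,0} = 3
G(16) = mex{1,1,1,1} = 0
G(17) = mex{3,3,0,1} = 2
G(18) = mex{0,0,2,0} = 1
G(19) = mex{2,2,1,2} = 0
G(20) = mex{1,1,3,1} = 0
G(21) = mex{0,3,0,3} = 1
G(22) = mex{0,0,2,0} = 1
G(23) = mex{1,2,1,2} = 0
G(24) = mex{1,1,3,1} = 0

0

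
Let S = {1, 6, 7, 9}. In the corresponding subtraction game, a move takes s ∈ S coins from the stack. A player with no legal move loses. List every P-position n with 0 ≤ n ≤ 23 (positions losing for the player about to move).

n :  0  1  2  3  4  5  6  7  8  9 10 11 12 13 14 15 16 17 18 19 20 21 22 23
G :  0  1  0  1  0  1  2  3  2  3  2  3  0  1  0  1  0  1  2  3  2  3  2  3
P-positions are exactly the n with G(n) = 0.

0, 2, 4, 12, 14, 16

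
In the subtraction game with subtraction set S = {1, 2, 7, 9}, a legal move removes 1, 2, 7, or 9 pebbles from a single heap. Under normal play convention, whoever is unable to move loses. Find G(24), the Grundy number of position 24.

2

G(0) = 0
G(1) = mex{0} = 1
G(2) = mex{1,0} = 2
G(3) = mex{2,1} = 0
G(4) = mex{0,2} = 1
G(5) = mex{1,0} = 2
G(6) = mex{2,1} = 0
G(7) = mex{0,2,0} = 1
G(8) = mex{1,0,1} = 2
G(9) = mex{2,1,2,0} = 3
G(10) = mex{3,2,0,1} = 4
G(11) = mex{4,3,1,2} = 0
G(12) = mex{0,4,2,0} = 1
G(13) = mex{1,0,0,1} = 2
G(14) = mex{2,1,1,2} = 0
G(15) = mex{0,2,2,0} = 1
G(16) = mex{1,0,3,1} = 2
G(17) = mex{2,1,4,2} = 0
G(18) = mex{0,2,0,3} = 1
G(19) = mex{1,0,1,4} = 2
G(20) = mex{2,1,2,0} = 3
G(21) = mex{3,2,0,1} = 4
G(22) = mex{4,3,1,2} = 0
G(23) = mex{0,4,2,0} = 1
G(24) = mex{1,0,0,1} = 2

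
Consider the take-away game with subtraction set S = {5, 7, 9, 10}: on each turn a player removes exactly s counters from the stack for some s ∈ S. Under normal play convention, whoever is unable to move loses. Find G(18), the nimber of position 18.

0

n :  0  1  2  3  4  5  6  7  8  9 10 11 12 13 14 15 16 17 18
G :  0  0  0  0  0  1  1  1  1  1  2  2  2  2  2  0  0  0  0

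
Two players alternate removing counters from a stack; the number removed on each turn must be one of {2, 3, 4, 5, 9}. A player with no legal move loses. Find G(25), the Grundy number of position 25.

n :  0  1  2  3  4  5  6  7  8  9 10 11 12 13 14 15 16 17 18 19 20 21 22 23 24 25
G :  0  0  1  1  2  2  3  0  0  1  1  2  2  3  0  0  1  1  2  2  3  0  0  1  1  2

2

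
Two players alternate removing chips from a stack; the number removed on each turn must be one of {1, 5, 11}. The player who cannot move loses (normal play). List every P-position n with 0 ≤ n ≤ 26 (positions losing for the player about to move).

G(0) = 0
G(1) = mex{0} = 1
G(2) = mex{1} = 0
G(3) = mex{0} = 1
G(4) = mex{1} = 0
G(5) = mex{0,0} = 1
G(6) = mex{1,1} = 0
G(7) = mex{0,0} = 1
G(8) = mex{1,1} = 0
G(9) = mex{0,0} = 1
G(10) = mex{1,1} = 0
G(11) = mex{0,0,0} = 1
G(12) = mex{1,1,1} = 0
G(13) = mex{0,0,0} = 1
G(14) = mex{1,1,1} = 0
G(15) = mex{0,0,0} = 1
G(16) = mex{1,1,1} = 0
G(17) = mex{0,0,0} = 1
G(18) = mex{1,1,1} = 0
G(19) = mex{0,0,0} = 1
G(20) = mex{1,1,1} = 0
G(21) = mex{0,0,0} = 1
G(22) = mex{1,1,1} = 0
G(23) = mex{0,0,0} = 1
G(24) = mex{1,1,1} = 0
G(25) = mex{0,0,0} = 1
G(26) = mex{1,1,1} = 0
P-positions are exactly the n with G(n) = 0.

0, 2, 4, 6, 8, 10, 12, 14, 16, 18, 20, 22, 24, 26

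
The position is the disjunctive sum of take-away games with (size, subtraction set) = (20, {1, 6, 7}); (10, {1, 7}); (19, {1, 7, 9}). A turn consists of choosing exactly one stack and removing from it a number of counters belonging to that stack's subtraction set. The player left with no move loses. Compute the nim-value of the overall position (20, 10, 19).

Stack A, S = {1, 6, 7}:
G(0) = 0
G(1) = mex{0} = 1
G(2) = mex{1} = 0
G(3) = mex{0} = 1
G(4) = mex{1} = 0
G(5) = mex{0} = 1
G(6) = mex{1,0} = 2
G(7) = mex{2,1,0} = 3
G(8) = mex{3,0,1} = 2
G(9) = mex{2,1,0} = 3
G(10) = mex{3,0,1} = 2
G(11) = mex{2,1,0} = 3
G(12) = mex{3,2,1} = 0
G(13) = mex{0,3,2} = 1
G(14) = mex{1,2,3} = 0
G(15) = mex{0,3,2} = 1
G(16) = mex{1,2,3} = 0
G(17) = mex{0,3,2} = 1
G(18) = mex{1,0,3} = 2
G(19) = mex{2,1,0} = 3
G(20) = mex{3,0,1} = 2
G_A(20) = 2.
Stack B, S = {1, 7}:
n :  0  1  2  3  4  5  6  7  8  9 10
G :  0  1  0  1  0  1  0  1  0  1  0
G_B(10) = 0.
Stack C, S = {1, 7, 9}:
n :  0  1  2  3  4  5  6  7  8  9 10 11 12 13 14 15 16 17 18 19
G :  0  1  0  1  0  1  0  1  0  1  0  1  0  1  0  1  0  1  0  1
G_C(19) = 1.
Combined Grundy value = 2 ⊕ 0 ⊕ 1 = 3.

3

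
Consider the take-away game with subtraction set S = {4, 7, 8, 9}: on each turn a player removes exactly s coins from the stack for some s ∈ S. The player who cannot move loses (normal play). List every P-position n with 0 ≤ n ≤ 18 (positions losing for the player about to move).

n :  0  1  2  3  4  5  6  7  8  9 10 11 12 13 14 15 16 17 18
G :  0  0  0  0  1  1  1  1  2  2  2  2  3  0  0  0  0  1  1
P-positions are exactly the n with G(n) = 0.

0, 1, 2, 3, 13, 14, 15, 16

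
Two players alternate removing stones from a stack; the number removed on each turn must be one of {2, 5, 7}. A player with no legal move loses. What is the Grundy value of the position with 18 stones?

2

G(0) = 0
G(1) = mex{} = 0
G(2) = mex{0} = 1
G(3) = mex{0} = 1
G(4) = mex{1} = 0
G(5) = mex{1,0} = 2
G(6) = mex{0,0} = 1
G(7) = mex{2,1,0} = 3
G(8) = mex{1,1,0} = 2
G(9) = mex{3,0,1} = 2
G(10) = mex{2,2,1} = 0
G(11) = mex{2,1,0} = 3
G(12) = mex{0,3,2} = 1
G(13) = mex{3,2,1} = 0
G(14) = mex{1,2,3} = 0
G(15) = mex{0,0,2} = 1
G(16) = mex{0,3,2} = 1
G(17) = mex{1,1,0} = 2
G(18) = mex{1,0,3} = 2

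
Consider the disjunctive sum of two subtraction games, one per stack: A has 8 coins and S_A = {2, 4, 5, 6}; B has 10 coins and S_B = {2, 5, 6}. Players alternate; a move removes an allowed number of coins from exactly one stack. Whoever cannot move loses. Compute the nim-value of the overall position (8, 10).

Stack A, S = {2, 4, 5, 6}:
G(0) = 0
G(1) = mex{} = 0
G(2) = mex{0} = 1
G(3) = mex{0} = 1
G(4) = mex{1,0} = 2
G(5) = mex{1,0,0} = 2
G(6) = mex{2,1,0,0} = 3
G(7) = mex{2,1,1,0} = 3
G(8) = mex{3,2,1,1} = 0
G_A(8) = 0.
Stack B, S = {2, 5, 6}:
G(0) = 0
G(1) = mex{} = 0
G(2) = mex{0} = 1
G(3) = mex{0} = 1
G(4) = mex{1} = 0
G(5) = mex{1,0} = 2
G(6) = mex{0,0,0} = 1
G(7) = mex{2,1,0} = 3
G(8) = mex{1,1,1} = 0
G(9) = mex{3,0,1} = 2
G(10) = mex{0,2,0} = 1
G_B(10) = 1.
Combined Grundy value = 0 ⊕ 1 = 1.

1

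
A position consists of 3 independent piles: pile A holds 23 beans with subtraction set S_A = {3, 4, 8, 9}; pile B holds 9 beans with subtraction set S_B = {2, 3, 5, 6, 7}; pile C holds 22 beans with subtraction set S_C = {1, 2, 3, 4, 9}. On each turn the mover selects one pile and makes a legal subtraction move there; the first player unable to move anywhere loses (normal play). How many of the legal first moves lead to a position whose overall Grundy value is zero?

5

Pile A, S = {3, 4, 8, 9}:
n :  0  1  2  3  4  5  6  7  8  9 10 11 12 13 14 15 16 17 18 19 20 21 22 23
G :  0  0  0  1  1  1  2  0  2  3  1  3  0  0  0  1  1  1  2  0  2  3  1  3
G_A(23) = 3.
Pile B, S = {2, 3, 5, 6, 7}:
n : 0 1 2 3 4 5 6 7 8 9
G : 0 0 1 1 2 2 3 3 4 0
G_B(9) = 0.
Pile C, S = {1, 2, 3, 4, 9}:
n :  0  1  2  3  4  5  6  7  8  9 10 11 12 13 14 15 16 17 18 19 20 21 22
G :  0  1  2  3  4  0  1  2  3  4  0  1  2  3  4  0  1  2  3  4  0  1  2
G_C(22) = 2.
Combined Grundy value = 3 ⊕ 0 ⊕ 2 = 1.
A winning move leaves total XOR = 0, i.e. changes one component's Grundy value g to g ⊕ X where X is the current total.
Pile A: need g' = 3⊕1 = 2. Options: 23−3→G=2, 23−4→G=0, 23−8→G=1, 23−9→G=0. Hits: 1.
Pile B: need g' = 0⊕1 = 1. Options: 9−2→G=3, 9−3→G=3, 9−5→G=2, 9−6→G=1, 9−7→G=1. Hits: 2.
Pile C: need g' = 2⊕1 = 3. Options: 22−1→G=1, 22−2→G=0, 22−3→G=4, 22−4→G=3, 22−9→G=3. Hits: 2.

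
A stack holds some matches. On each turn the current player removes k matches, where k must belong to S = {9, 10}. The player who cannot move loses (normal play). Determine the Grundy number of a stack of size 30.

1

n :  0  1  2  3  4  5  6  7  8  9 10 11 12 13 14 15 16 17 18 19 20 21 22 23 24 25 26 27 28 29 30
G :  0  0  0  0  0  0  0  0  0  1  1  1  1  1  1  1  1  1  2  0  0  0  0  0  0  0  0  0  1  1  1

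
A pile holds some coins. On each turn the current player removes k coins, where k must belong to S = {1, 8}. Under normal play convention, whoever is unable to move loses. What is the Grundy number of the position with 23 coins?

1

n :  0  1  2  3  4  5  6  7  8  9 10 11 12 13 14 15 16 17 18 19 20 21 22 23
G :  0  1  0  1  0  1  0  1  2  0  1  0  1  0  1  0  1  2  0  1  0  1  0  1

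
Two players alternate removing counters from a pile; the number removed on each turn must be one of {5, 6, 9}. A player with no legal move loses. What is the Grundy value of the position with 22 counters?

n :  0  1  2  3  4  5  6  7  8  9 10 11 12 13 14 15 16 17 18 19 20 21 22
G :  0  0  0  0  0  1  1  1  1  1  2  2  2  2  0  0  0  0  0  1  1  1  1

1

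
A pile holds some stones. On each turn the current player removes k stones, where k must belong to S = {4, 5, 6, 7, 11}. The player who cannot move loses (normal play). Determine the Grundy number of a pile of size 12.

3

n :  0  1  2  3  4  5  6  7  8  9 10 11 12
G :  0  0  0  0  1  1  1  1  2  2  2  2  3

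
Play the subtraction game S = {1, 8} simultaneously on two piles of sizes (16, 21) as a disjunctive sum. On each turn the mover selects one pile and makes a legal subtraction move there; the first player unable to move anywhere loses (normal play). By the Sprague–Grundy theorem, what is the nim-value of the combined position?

0

All piles use S = {1, 8}:
G(0) = 0
G(1) = mex{0} = 1
G(2) = mex{1} = 0
G(3) = mex{0} = 1
G(4) = mex{1} = 0
G(5) = mex{0} = 1
G(6) = mex{1} = 0
G(7) = mex{0} = 1
G(8) = mex{1,0} = 2
G(9) = mex{2,1} = 0
G(10) = mex{0,0} = 1
G(11) = mex{1,1} = 0
G(12) = mex{0,0} = 1
G(13) = mex{1,1} = 0
G(14) = mex{0,0} = 1
G(15) = mex{1,1} = 0
G(16) = mex{0,2} = 1
G(17) = mex{1,0} = 2
G(18) = mex{2,1} = 0
G(19) = mex{0,0} = 1
G(20) = mex{1,1} = 0
G(21) = mex{0,0} = 1
Pile A: G(16) = 1.
Pile B: G(21) = 1.
Combined Grundy value = 1 ⊕ 1 = 0.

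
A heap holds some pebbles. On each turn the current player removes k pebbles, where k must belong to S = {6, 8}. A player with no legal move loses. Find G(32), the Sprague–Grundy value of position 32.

G(0) = 0
G(1) = mex{} = 0
G(2) = mex{} = 0
G(3) = mex{} = 0
G(4) = mex{} = 0
G(5) = mex{} = 0
G(6) = mex{0} = 1
G(7) = mex{0} = 1
G(8) = mex{0,0} = 1
G(9) = mex{0,0} = 1
G(10) = mex{0,0} = 1
G(11) = mex{0,0} = 1
G(12) = mex{1,0} = 2
G(13) = mex{1,0} = 2
G(14) = mex{1,1} = 0
G(15) = mex{1,1} = 0
G(16) = mex{1,1} = 0
G(17) = mex{1,1} = 0
G(18) = mex{2,1} = 0
G(19) = mex{2,1} = 0
G(20) = mex{0,2} = 1
G(21) = mex{0,2} = 1
G(22) = mex{0,0} = 1
G(23) = mex{0,0} = 1
G(24) = mex{0,0} = 1
G(25) = mex{0,0} = 1
G(26) = mex{1,0} = 2
G(27) = mex{1,0} = 2
G(28) = mex{1,1} = 0
G(29) = mex{1,1} = 0
G(30) = mex{1,1} = 0
G(31) = mex{1,1} = 0
G(32) = mex{2,1} = 0

0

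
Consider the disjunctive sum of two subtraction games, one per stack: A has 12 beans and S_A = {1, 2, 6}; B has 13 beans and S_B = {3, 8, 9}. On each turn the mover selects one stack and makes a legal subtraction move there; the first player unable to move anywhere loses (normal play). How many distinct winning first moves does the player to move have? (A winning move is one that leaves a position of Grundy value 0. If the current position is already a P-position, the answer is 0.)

Stack A, S = {1, 2, 6}:
G(0) = 0
G(1) = mex{0} = 1
G(2) = mex{1,0} = 2
G(3) = mex{2,1} = 0
G(4) = mex{0,2} = 1
G(5) = mex{1,0} = 2
G(6) = mex{2,1,0} = 3
G(7) = mex{3,2,1} = 0
G(8) = mex{0,3,2} = 1
G(9) = mex{1,0,0} = 2
G(10) = mex{2,1,1} = 0
G(11) = mex{0,2,2} = 1
G(12) = mex{1,0,3} = 2
G_A(12) = 2.
Stack B, S = {3, 8, 9}:
n :  0  1  2  3  4  5  6  7  8  9 10 11 12 13
G :  0  0  0  1  1  1  0  0  2  1  1  3  0  0
G_B(13) = 0.
Combined Grundy value = 2 ⊕ 0 = 2.
A winning move leaves total XOR = 0, i.e. changes one component's Grundy value g to g ⊕ X where X is the current total.
Stack A: need g' = 2⊕2 = 0. Options: 12−1→G=1, 12−2→G=0, 12−6→G=3. Hits: 1.
Stack B: need g' = 0⊕2 = 2. Options: 13−3→G=1, 13−8→G=1, 13−9→G=1. Hits: 0.

1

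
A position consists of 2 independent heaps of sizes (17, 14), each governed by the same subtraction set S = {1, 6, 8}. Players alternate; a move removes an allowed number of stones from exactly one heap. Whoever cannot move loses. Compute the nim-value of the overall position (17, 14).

All heaps use S = {1, 6, 8}:
n :  0  1  2  3  4  5  6  7  8  9 10 11 12 13 14 15 16 17
G :  0  1  0  1  0  1  2  0  1  0  1  0  1  2  0  1  0  1
Heap A: G(17) = 1.
Heap B: G(14) = 0.
Combined Grundy value = 1 ⊕ 0 = 1.

1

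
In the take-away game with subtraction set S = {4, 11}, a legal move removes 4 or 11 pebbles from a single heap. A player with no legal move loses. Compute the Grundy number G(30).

0

G(0) = 0
G(1) = mex{} = 0
G(2) = mex{} = 0
G(3) = mex{} = 0
G(4) = mex{0} = 1
G(5) = mex{0} = 1
G(6) = mex{0} = 1
G(7) = mex{0} = 1
G(8) = mex{1} = 0
G(9) = mex{1} = 0
G(10) = mex{1} = 0
G(11) = mex{1,0} = 2
G(12) = mex{0,0} = 1
G(13) = mex{0,0} = 1
G(14) = mex{0,0} = 1
G(15) = mex{2,1} = 0
G(16) = mex{1,1} = 0
G(17) = mex{1,1} = 0
G(18) = mex{1,1} = 0
G(19) = mex{0,0} = 1
G(20) = mex{0,0} = 1
G(21) = mex{0,0} = 1
G(22) = mex{0,2} = 1
G(23) = mex{1,1} = 0
G(24) = mex{1,1} = 0
G(25) = mex{1,1} = 0
G(26) = mex{1,0} = 2
G(27) = mex{0,0} = 1
G(28) = mex{0,0} = 1
G(29) = mex{0,0} = 1
G(30) = mex{2,1} = 0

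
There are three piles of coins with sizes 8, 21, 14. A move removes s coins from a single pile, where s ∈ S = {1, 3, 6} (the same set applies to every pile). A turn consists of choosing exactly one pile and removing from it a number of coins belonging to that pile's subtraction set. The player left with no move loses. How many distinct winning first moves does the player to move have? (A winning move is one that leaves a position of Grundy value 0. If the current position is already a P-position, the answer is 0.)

All piles use S = {1, 3, 6}:
n :  0  1  2  3  4  5  6  7  8  9 10 11 12 13 14 15 16 17 18 19 20 21
G :  0  1  0  1  0  1  2  3  2  0  1  0  1  0  1  2  3  2  0  1  0  1
Pile A: G(8) = 2.
Pile B: G(21) = 1.
Pile C: G(14) = 1.
Combined Grundy value = 2 ⊕ 1 ⊕ 1 = 2.
A winning move leaves total XOR = 0, i.e. changes one component's Grundy value g to g ⊕ X where X is the current total.
Pile A: need g' = 2⊕2 = 0. Options: 8−1→G=3, 8−3→G=1, 8−6→G=0. Hits: 1.
Pile B: need g' = 1⊕2 = 3. Options: 21−1→G=0, 21−3→G=0, 21−6→G=2. Hits: 0.
Pile C: need g' = 1⊕2 = 3. Options: 14−1→G=0, 14−3→G=0, 14−6→G=2. Hits: 0.

1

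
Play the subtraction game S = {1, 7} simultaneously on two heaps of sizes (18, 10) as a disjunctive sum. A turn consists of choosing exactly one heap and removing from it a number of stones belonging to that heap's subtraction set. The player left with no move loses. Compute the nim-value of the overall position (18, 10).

All heaps use S = {1, 7}:
n :  0  1  2  3  4  5  6  7  8  9 10 11 12 13 14 15 16 17 18
G :  0  1  0  1  0  1  0  1  0  1  0  1  0  1  0  1  0  1  0
Heap A: G(18) = 0.
Heap B: G(10) = 0.
Combined Grundy value = 0 ⊕ 0 = 0.

0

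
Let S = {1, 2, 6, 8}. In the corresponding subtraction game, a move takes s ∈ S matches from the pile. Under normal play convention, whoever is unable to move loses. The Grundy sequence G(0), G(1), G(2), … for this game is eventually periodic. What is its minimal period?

n :  0  1  2  3  4  5  6  7  8  9 10 11 12 13 14 15 16
G :  0  1  2  0  1  2  3  0  1  2  0  1  2  3  0  1  2
G(n+7) = G(n) holds for n = 0,…,7 (a full window of length max(S) = 8), so the sequence is purely periodic with period 7.

7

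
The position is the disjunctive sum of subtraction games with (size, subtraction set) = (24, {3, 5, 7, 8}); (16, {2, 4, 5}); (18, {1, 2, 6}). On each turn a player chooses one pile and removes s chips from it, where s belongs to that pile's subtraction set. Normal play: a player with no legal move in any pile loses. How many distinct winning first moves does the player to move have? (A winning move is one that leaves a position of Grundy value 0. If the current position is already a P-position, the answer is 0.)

Pile A, S = {3, 5, 7, 8}:
G(0) = 0
G(1) = mex{} = 0
G(2) = mex{} = 0
G(3) = mex{0} = 1
G(4) = mex{0} = 1
G(5) = mex{0,0} = 1
G(6) = mex{1,0} = 2
G(7) = mex{1,0,0} = 2
G(8) = mex{1,1,0,0} = 2
G(9) = mex{2,1,0,0} = 3
G(10) = mex{2,1,1,0} = 3
G(11) = mex{2,2,1,1} = 0
G(12) = mex{3,2,1,1} = 0
G(13) = mex{3,2,2,1} = 0
G(14) = mex{0,3,2,2} = 1
G(15) = mex{0,3,2,2} = 1
G(16) = mex{0,0,3,2} = 1
G(17) = mex{1,0,3,3} = 2
G(18) = mex{1,0,0,3} = 2
G(19) = mex{1,1,0,0} = 2
G(20) = mex{2,1,0,0} = 3
G(21) = mex{2,1,1,0} = 3
G(22) = mex{2,2,1,1} = 0
G(23) = mex{3,2,1,1} = 0
G(24) = mex{3,2,2,1} = 0
G_A(24) = 0.
Pile B, S = {2, 4, 5}:
n :  0  1  2  3  4  5  6  7  8  9 10 11 12 13 14 15 16
G :  0  0  1  1  2  2  3  0  0  1  1  2  2  3  0  0  1
G_B(16) = 1.
Pile C, S = {1, 2, 6}:
n :  0  1  2  3  4  5  6  7  8  9 10 11 12 13 14 15 16 17 18
G :  0  1  2  0  1  2  3  0  1  2  0  1  2  3  0  1  2  0  1
G_C(18) = 1.
Combined Grundy value = 0 ⊕ 1 ⊕ 1 = 0.
A winning move leaves total XOR = 0, i.e. changes one component's Grundy value g to g ⊕ X where X is the current total.
Pile A: target g' = 0⊕0 = 0, but every legal move changes the Grundy value (mex property), so 0 moves.
Pile B: target g' = 1⊕0 = 1, but every legal move changes the Grundy value (mex property), so 0 moves.
Pile C: target g' = 1⊕0 = 1, but every legal move changes the Grundy value (mex property), so 0 moves.

0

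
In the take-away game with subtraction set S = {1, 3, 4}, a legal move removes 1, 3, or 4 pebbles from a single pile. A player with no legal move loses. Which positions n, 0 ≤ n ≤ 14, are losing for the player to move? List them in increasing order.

G(0) = 0
G(1) = mex{0} = 1
G(2) = mex{1} = 0
G(3) = mex{0,0} = 1
G(4) = mex{1,1,0} = 2
G(5) = mex{2,0,1} = 3
G(6) = mex{3,1,0} = 2
G(7) = mex{2,2,1} = 0
G(8) = mex{0,3,2} = 1
G(9) = mex{1,2,3} = 0
G(10) = mex{0,0,2} = 1
G(11) = mex{1,1,0} = 2
G(12) = mex{2,0,1} = 3
G(13) = mex{3,1,0} = 2
G(14) = mex{2,2,1} = 0
P-positions are exactly the n with G(n) = 0.

0, 2, 7, 9, 14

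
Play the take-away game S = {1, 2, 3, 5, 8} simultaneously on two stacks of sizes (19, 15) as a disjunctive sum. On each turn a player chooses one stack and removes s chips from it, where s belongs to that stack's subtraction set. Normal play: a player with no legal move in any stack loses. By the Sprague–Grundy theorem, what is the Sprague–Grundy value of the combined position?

4

All stacks use S = {1, 2, 3, 5, 8}:
n :  0  1  2  3  4  5  6  7  8  9 10 11 12 13 14 15 16 17 18 19
G :  0  1  2  3  0  1  2  3  4  5  0  1  2  3  0  1  2  3  4  5
Stack A: G(19) = 5.
Stack B: G(15) = 1.
Combined Grundy value = 5 ⊕ 1 = 4.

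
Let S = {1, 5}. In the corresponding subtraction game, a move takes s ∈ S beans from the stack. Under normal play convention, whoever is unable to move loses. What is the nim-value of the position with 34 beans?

0

n :  0  1  2  3  4  5  6  7  8  9 10 11 12 13 14 15 16 17 18 19 20 21 22 23 24 25 26 27 28 29 30 31 32 33 34
G :  0  1  0  1  0  1  0  1  0  1  0  1  0  1  0  1  0  1  0  1  0  1  0  1  0  1  0  1  0  1  0  1  0  1  0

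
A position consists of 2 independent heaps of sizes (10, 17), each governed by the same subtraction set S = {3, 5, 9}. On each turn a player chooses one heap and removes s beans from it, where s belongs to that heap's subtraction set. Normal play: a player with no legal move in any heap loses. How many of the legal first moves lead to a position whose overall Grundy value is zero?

1

All heaps use S = {3, 5, 9}:
n :  0  1  2  3  4  5  6  7  8  9 10 11 12 13 14 15 16 17
G :  0  0  0  1  1  1  2  2  0  3  3  1  0  2  0  1  0  1
Heap A: G(10) = 3.
Heap B: G(17) = 1.
Combined Grundy value = 3 ⊕ 1 = 2.
A winning move leaves total XOR = 0, i.e. changes one component's Grundy value g to g ⊕ X where X is the current total.
Heap A: need g' = 3⊕2 = 1. Options: 10−3→G=2, 10−5→G=1, 10−9→G=0. Hits: 1.
Heap B: need g' = 1⊕2 = 3. Options: 17−3→G=0, 17−5→G=0, 17−9→G=0. Hits: 0.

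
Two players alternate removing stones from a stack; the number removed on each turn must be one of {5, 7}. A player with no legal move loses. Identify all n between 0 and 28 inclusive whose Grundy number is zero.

0, 1, 2, 3, 4, 12, 13, 14, 15, 16, 24, 25, 26, 27, 28

n :  0  1  2  3  4  5  6  7  8  9 10 11 12 13 14 15 16 17 18 19 20 21 22 23 24 25 26 27 28
G :  0  0  0  0  0  1  1  1  1  1  2  2  0  0  0  0  0  1  1  1  1  1  2  2  0  0  0  0  0
P-positions are exactly the n with G(n) = 0.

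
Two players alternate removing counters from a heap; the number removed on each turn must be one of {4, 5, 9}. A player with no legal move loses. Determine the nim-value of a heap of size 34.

G(0) = 0
G(1) = mex{} = 0
G(2) = mex{} = 0
G(3) = mex{} = 0
G(4) = mex{0} = 1
G(5) = mex{0,0} = 1
G(6) = mex{0,0} = 1
G(7) = mex{0,0} = 1
G(8) = mex{1,0} = 2
G(9) = mex{1,1,0} = 2
G(10) = mex{1,1,0} = 2
G(11) = mex{1,1,0} = 2
G(12) = mex{2,1,0} = 3
G(13) = mex{2,2,1} = 0
G(14) = mex{2,2,1} = 0
G(15) = mex{2,2,1} = 0
G(16) = mex{3,2,1} = 0
G(17) = mex{0,3,2} = 1
G(18) = mex{0,0,2} = 1
G(19) = mex{0,0,2} = 1
G(20) = mex{0,0,2} = 1
G(21) = mex{1,0,3} = 2
G(22) = mex{1,1,0} = 2
G(23) = mex{1,1,0} = 2
G(24) = mex{1,1,0} = 2
G(25) = mex{2,1,0} = 3
G(26) = mex{2,2,1} = 0
G(27) = mex{2,2,1} = 0
G(28) = mex{2,2,1} = 0
G(29) = mex{3,2,1} = 0
G(30) = mex{0,3,2} = 1
G(31) = mex{0,0,2} = 1
G(32) = mex{0,0,2} = 1
G(33) = mex{0,0,2} = 1
G(34) = mex{1,0,3} = 2

2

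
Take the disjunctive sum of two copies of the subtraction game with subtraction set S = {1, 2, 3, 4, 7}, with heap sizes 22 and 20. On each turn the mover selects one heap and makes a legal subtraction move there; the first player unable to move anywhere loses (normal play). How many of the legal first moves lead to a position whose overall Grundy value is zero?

3

All heaps use S = {1, 2, 3, 4, 7}:
G(0) = 0
G(1) = mex{0} = 1
G(2) = mex{1,0} = 2
G(3) = mex{2,1,0} = 3
G(4) = mex{3,2,1,0} = 4
G(5) = mex{4,3,2,1} = 0
G(6) = mex{0,4,3,2} = 1
G(7) = mex{1,0,4,3,0} = 2
G(8) = mex{2,1,0,4,1} = 3
G(9) = mex{3,2,1,0,2} = 4
G(10) = mex{4,3,2,1,3} = 0
G(11) = mex{0,4,3,2,4} = 1
G(12) = mex{1,0,4,3,0} = 2
G(13) = mex{2,1,0,4,1} = 3
G(14) = mex{3,2,1,0,2} = 4
G(15) = mex{4,3,2,1,3} = 0
G(16) = mex{0,4,3,2,4} = 1
G(17) = mex{1,0,4,3,0} = 2
G(18) = mex{2,1,0,4,1} = 3
G(19) = mex{3,2,1,0,2} = 4
G(20) = mex{4,3,2,1,3} = 0
G(21) = mex{0,4,3,2,4} = 1
G(22) = mex{1,0,4,3,0} = 2
Heap A: G(22) = 2.
Heap B: G(20) = 0.
Combined Grundy value = 2 ⊕ 0 = 2.
A winning move leaves total XOR = 0, i.e. changes one component's Grundy value g to g ⊕ X where X is the current total.
Heap A: need g' = 2⊕2 = 0. Options: 22−1→G=1, 22−2→G=0, 22−3→G=4, 22−4→G=3, 22−7→G=0. Hits: 2.
Heap B: need g' = 0⊕2 = 2. Options: 20−1→G=4, 20−2→G=3, 20−3→G=2, 20−4→G=1, 20−7→G=3. Hits: 1.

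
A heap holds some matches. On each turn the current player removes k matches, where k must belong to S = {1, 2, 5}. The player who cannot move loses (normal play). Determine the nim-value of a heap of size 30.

0

n :  0  1  2  3  4  5  6  7  8  9 10 11 12 13 14 15 16 17 18 19 20 21 22 23 24 25 26 27 28 29 30
G :  0  1  2  0  1  2  0  1  2  0  1  2  0  1  2  0  1  2  0  1  2  0  1  2  0  1  2  0  1  2  0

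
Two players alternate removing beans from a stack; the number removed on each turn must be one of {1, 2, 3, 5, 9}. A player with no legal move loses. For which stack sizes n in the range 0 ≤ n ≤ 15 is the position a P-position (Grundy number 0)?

0, 4, 8, 12

G(0) = 0
G(1) = mex{0} = 1
G(2) = mex{1,0} = 2
G(3) = mex{2,1,0} = 3
G(4) = mex{3,2,1} = 0
G(5) = mex{0,3,2,0} = 1
G(6) = mex{1,0,3,1} = 2
G(7) = mex{2,1,0,2} = 3
G(8) = mex{3,2,1,3} = 0
G(9) = mex{0,3,2,0,0} = 1
G(10) = mex{1,0,3,1,1} = 2
G(11) = mex{2,1,0,2,2} = 3
G(12) = mex{3,2,1,3,3} = 0
G(13) = mex{0,3,2,0,0} = 1
G(14) = mex{1,0,3,1,1} = 2
G(15) = mex{2,1,0,2,2} = 3
P-positions are exactly the n with G(n) = 0.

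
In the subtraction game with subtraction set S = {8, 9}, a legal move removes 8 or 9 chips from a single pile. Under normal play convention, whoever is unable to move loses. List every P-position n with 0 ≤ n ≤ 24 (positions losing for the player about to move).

G(0) = 0
G(1) = mex{} = 0
G(2) = mex{} = 0
G(3) = mex{} = 0
G(4) = mex{} = 0
G(5) = mex{} = 0
G(6) = mex{} = 0
G(7) = mex{} = 0
G(8) = mex{0} = 1
G(9) = mex{0,0} = 1
G(10) = mex{0,0} = 1
G(11) = mex{0,0} = 1
G(12) = mex{0,0} = 1
G(13) = mex{0,0} = 1
G(14) = mex{0,0} = 1
G(15) = mex{0,0} = 1
G(16) = mex{1,0} = 2
G(17) = mex{1,1} = 0
G(18) = mex{1,1} = 0
G(19) = mex{1,1} = 0
G(20) = mex{1,1} = 0
G(21) = mex{1,1} = 0
G(22) = mex{1,1} = 0
G(23) = mex{1,1} = 0
G(24) = mex{2,1} = 0
P-positions are exactly the n with G(n) = 0.

0, 1, 2, 3, 4, 5, 6, 7, 17, 18, 19, 20, 21, 22, 23, 24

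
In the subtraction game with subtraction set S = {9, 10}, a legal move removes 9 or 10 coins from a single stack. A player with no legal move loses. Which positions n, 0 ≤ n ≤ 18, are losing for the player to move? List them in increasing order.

0, 1, 2, 3, 4, 5, 6, 7, 8

n :  0  1  2  3  4  5  6  7  8  9 10 11 12 13 14 15 16 17 18
G :  0  0  0  0  0  0  0  0  0  1  1  1  1  1  1  1  1  1  2
P-positions are exactly the n with G(n) = 0.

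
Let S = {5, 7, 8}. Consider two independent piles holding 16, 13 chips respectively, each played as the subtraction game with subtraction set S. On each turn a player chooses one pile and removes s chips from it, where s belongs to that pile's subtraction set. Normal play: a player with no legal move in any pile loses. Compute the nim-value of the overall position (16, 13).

All piles use S = {5, 7, 8}:
n :  0  1  2  3  4  5  6  7  8  9 10 11 12 13 14 15 16
G :  0  0  0  0  0  1  1  1  1  1  2  2  2  0  0  0  0
Pile A: G(16) = 0.
Pile B: G(13) = 0.
Combined Grundy value = 0 ⊕ 0 = 0.

0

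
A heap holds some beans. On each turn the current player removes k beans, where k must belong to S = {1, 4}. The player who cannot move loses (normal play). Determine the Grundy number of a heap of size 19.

G(0) = 0
G(1) = mex{0} = 1
G(2) = mex{1} = 0
G(3) = mex{0} = 1
G(4) = mex{1,0} = 2
G(5) = mex{2,1} = 0
G(6) = mex{0,0} = 1
G(7) = mex{1,1} = 0
G(8) = mex{0,2} = 1
G(9) = mex{1,0} = 2
G(10) = mex{2,1} = 0
G(11) = mex{0,0} = 1
G(12) = mex{1,1} = 0
G(13) = mex{0,2} = 1
G(14) = mex{1,0} = 2
G(15) = mex{2,1} = 0
G(16) = mex{0,0} = 1
G(17) = mex{1,1} = 0
G(18) = mex{0,2} = 1
G(19) = mex{1,0} = 2

2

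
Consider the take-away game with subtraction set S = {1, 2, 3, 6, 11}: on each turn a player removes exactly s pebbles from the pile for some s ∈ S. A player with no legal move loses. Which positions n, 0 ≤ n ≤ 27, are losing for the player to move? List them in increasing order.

0, 4, 8, 12, 16, 20, 24

G(0) = 0
G(1) = mex{0} = 1
G(2) = mex{1,0} = 2
G(3) = mex{2,1,0} = 3
G(4) = mex{3,2,1} = 0
G(5) = mex{0,3,2} = 1
G(6) = mex{1,0,3,0} = 2
G(7) = mex{2,1,0,1} = 3
G(8) = mex{3,2,1,2} = 0
G(9) = mex{0,3,2,3} = 1
G(10) = mex{1,0,3,0} = 2
G(11) = mex{2,1,0,1,0} = 3
G(12) = mex{3,2,1,2,1} = 0
G(13) = mex{0,3,2,3,2} = 1
G(14) = mex{1,0,3,0,3} = 2
G(15) = mex{2,1,0,1,0} = 3
G(16) = mex{3,2,1,2,1} = 0
G(17) = mex{0,3,2,3,2} = 1
G(18) = mex{1,0,3,0,3} = 2
G(19) = mex{2,1,0,1,0} = 3
G(20) = mex{3,2,1,2,1} = 0
G(21) = mex{0,3,2,3,2} = 1
G(22) = mex{1,0,3,0,3} = 2
G(23) = mex{2,1,0,1,0} = 3
G(24) = mex{3,2,1,2,1} = 0
G(25) = mex{0,3,2,3,2} = 1
G(26) = mex{1,0,3,0,3} = 2
G(27) = mex{2,1,0,1,0} = 3
P-positions are exactly the n with G(n) = 0.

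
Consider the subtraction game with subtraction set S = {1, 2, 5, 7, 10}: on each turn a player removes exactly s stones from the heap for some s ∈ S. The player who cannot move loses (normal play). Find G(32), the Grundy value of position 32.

2

n :  0  1  2  3  4  5  6  7  8  9 10 11 12 13 14 15 16 17 18 19 20 21 22 23 24 25 26 27 28 29 30 31 32
G :  0  1  2  0  1  2  0  1  2  0  1  2  0  1  2  0  1  2  0  1  2  0  1  2  0  1  2  0  1  2  0  1  2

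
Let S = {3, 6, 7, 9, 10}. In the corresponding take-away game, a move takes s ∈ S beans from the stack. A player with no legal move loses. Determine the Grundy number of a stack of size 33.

2

G(0) = 0
G(1) = mex{} = 0
G(2) = mex{} = 0
G(3) = mex{0} = 1
G(4) = mex{0} = 1
G(5) = mex{0} = 1
G(6) = mex{1,0} = 2
G(7) = mex{1,0,0} = 2
G(8) = mex{1,0,0} = 2
G(9) = mex{2,1,0,0} = 3
G(10) = mex{2,1,1,0,0} = 3
G(11) = mex{2,1,1,0,0} = 3
G(12) = mex{3,2,1,1,0} = 4
G(13) = mex{3,2,2,1,1} = 0
G(14) = mex{3,2,2,1,1} = 0
G(15) = mex{4,3,2,2,1} = 0
G(16) = mex{0,3,3,2,2} = 1
G(17) = mex{0,3,3,2,2} = 1
G(18) = mex{0,4,3,3,2} = 1
G(19) = mex{1,0,4,3,3} = 2
G(20) = mex{1,0,0,3,3} = 2
G(21) = mex{1,0,0,4,3} = 2
G(22) = mex{2,1,0,0,4} = 3
G(23) = mex{2,1,1,0,0} = 3
G(24) = mex{2,1,1,0,0} = 3
G(25) = mex{3,2,1,1,0} = 4
G(26) = mex{3,2,2,1,1} = 0
G(27) = mex{3,2,2,1,1} = 0
G(28) = mex{4,3,2,2,1} = 0
G(29) = mex{0,3,3,2,2} = 1
G(30) = mex{0,3,3,2,2} = 1
G(31) = mex{0,4,3,3,2} = 1
G(32) = mex{1,0,4,3,3} = 2
G(33) = mex{1,0,0,3,3} = 2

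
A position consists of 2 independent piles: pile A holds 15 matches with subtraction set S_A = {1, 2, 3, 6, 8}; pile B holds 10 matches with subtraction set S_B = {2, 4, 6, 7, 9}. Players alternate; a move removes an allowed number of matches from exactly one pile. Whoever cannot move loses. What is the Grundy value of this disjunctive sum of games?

7

Pile A, S = {1, 2, 3, 6, 8}:
G(0) = 0
G(1) = mex{0} = 1
G(2) = mex{1,0} = 2
G(3) = mex{2,1,0} = 3
G(4) = mex{3,2,1} = 0
G(5) = mex{0,3,2} = 1
G(6) = mex{1,0,3,0} = 2
G(7) = mex{2,1,0,1} = 3
G(8) = mex{3,2,1,2,0} = 4
G(9) = mex{4,3,2,3,1} = 0
G(10) = mex{0,4,3,0,2} = 1
G(11) = mex{1,0,4,1,3} = 2
G(12) = mex{2,1,0,2,0} = 3
G(13) = mex{3,2,1,3,1} = 0
G(14) = mex{0,3,2,4,2} = 1
G(15) = mex{1,0,3,0,3} = 2
G_A(15) = 2.
Pile B, S = {2, 4, 6, 7, 9}:
n :  0  1  2  3  4  5  6  7  8  9 10
G :  0  0  1  1  2  2  3  3  4  4  5
G_B(10) = 5.
Combined Grundy value = 2 ⊕ 5 = 7.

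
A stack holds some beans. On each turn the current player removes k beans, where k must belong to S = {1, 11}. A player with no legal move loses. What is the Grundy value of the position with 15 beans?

1

n :  0  1  2  3  4  5  6  7  8  9 10 11 12 13 14 15
G :  0  1  0  1  0  1  0  1  0  1  0  1  0  1  0  1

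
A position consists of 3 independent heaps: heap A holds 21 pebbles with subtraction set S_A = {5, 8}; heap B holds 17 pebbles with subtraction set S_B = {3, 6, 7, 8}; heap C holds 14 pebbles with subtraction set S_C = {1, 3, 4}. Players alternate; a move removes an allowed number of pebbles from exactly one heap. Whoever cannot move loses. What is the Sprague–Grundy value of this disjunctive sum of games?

3

Heap A, S = {5, 8}:
G(0) = 0
G(1) = mex{} = 0
G(2) = mex{} = 0
G(3) = mex{} = 0
G(4) = mex{} = 0
G(5) = mex{0} = 1
G(6) = mex{0} = 1
G(7) = mex{0} = 1
G(8) = mex{0,0} = 1
G(9) = mex{0,0} = 1
G(10) = mex{1,0} = 2
G(11) = mex{1,0} = 2
G(12) = mex{1,0} = 2
G(13) = mex{1,1} = 0
G(14) = mex{1,1} = 0
G(15) = mex{2,1} = 0
G(16) = mex{2,1} = 0
G(17) = mex{2,1} = 0
G(18) = mex{0,2} = 1
G(19) = mex{0,2} = 1
G(20) = mex{0,2} = 1
G(21) = mex{0,0} = 1
G_A(21) = 1.
Heap B, S = {3, 6, 7, 8}:
G(0) = 0
G(1) = mex{} = 0
G(2) = mex{} = 0
G(3) = mex{0} = 1
G(4) = mex{0} = 1
G(5) = mex{0} = 1
G(6) = mex{1,0} = 2
G(7) = mex{1,0,0} = 2
G(8) = mex{1,0,0,0} = 2
G(9) = mex{2,1,0,0} = 3
G(10) = mex{2,1,1,0} = 3
G(11) = mex{2,1,1,1} = 0
G(12) = mex{3,2,1,1} = 0
G(13) = mex{3,2,2,1} = 0
G(14) = mex{0,2,2,2} = 1
G(15) = mex{0,3,2,2} = 1
G(16) = mex{0,3,3,2} = 1
G(17) = mex{1,0,3,3} = 2
G_B(17) = 2.
Heap C, S = {1, 3, 4}:
n :  0  1  2  3  4  5  6  7  8  9 10 11 12 13 14
G :  0  1  0  1  2  3  2  0  1  0  1  2  3  2  0
G_C(14) = 0.
Combined Grundy value = 1 ⊕ 2 ⊕ 0 = 3.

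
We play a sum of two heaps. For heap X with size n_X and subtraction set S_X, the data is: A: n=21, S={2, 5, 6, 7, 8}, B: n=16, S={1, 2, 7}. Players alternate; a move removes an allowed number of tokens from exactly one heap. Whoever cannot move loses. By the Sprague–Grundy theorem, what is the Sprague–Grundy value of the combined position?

Heap A, S = {2, 5, 6, 7, 8}:
n :  0  1  2  3  4  5  6  7  8  9 10 11 12 13 14 15 16 17 18 19 20 21
G :  0  0  1  1  0  2  1  3  2  2  3  3  4  0  0  1  1  0  2  1  3  2
G_A(21) = 2.
Heap B, S = {1, 2, 7}:
n :  0  1  2  3  4  5  6  7  8  9 10 11 12 13 14 15 16
G :  0  1  2  0  1  2  0  1  2  0  1  2  0  1  2  0  1
G_B(16) = 1.
Combined Grundy value = 2 ⊕ 1 = 3.

3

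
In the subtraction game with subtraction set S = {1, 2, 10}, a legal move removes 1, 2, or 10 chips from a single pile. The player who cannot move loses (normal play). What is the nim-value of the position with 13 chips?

1

G(0) = 0
G(1) = mex{0} = 1
G(2) = mex{1,0} = 2
G(3) = mex{2,1} = 0
G(4) = mex{0,2} = 1
G(5) = mex{1,0} = 2
G(6) = mex{2,1} = 0
G(7) = mex{0,2} = 1
G(8) = mex{1,0} = 2
G(9) = mex{2,1} = 0
G(10) = mex{0,2,0} = 1
G(11) = mex{1,0,1} = 2
G(12) = mex{2,1,2} = 0
G(13) = mex{0,2,0} = 1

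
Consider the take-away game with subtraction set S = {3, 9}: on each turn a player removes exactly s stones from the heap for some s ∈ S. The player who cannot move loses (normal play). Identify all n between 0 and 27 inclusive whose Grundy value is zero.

0, 1, 2, 6, 7, 8, 12, 13, 14, 18, 19, 20, 24, 25, 26

G(0) = 0
G(1) = mex{} = 0
G(2) = mex{} = 0
G(3) = mex{0} = 1
G(4) = mex{0} = 1
G(5) = mex{0} = 1
G(6) = mex{1} = 0
G(7) = mex{1} = 0
G(8) = mex{1} = 0
G(9) = mex{0,0} = 1
G(10) = mex{0,0} = 1
G(11) = mex{0,0} = 1
G(12) = mex{1,1} = 0
G(13) = mex{1,1} = 0
G(14) = mex{1,1} = 0
G(15) = mex{0,0} = 1
G(16) = mex{0,0} = 1
G(17) = mex{0,0} = 1
G(18) = mex{1,1} = 0
G(19) = mex{1,1} = 0
G(20) = mex{1,1} = 0
G(21) = mex{0,0} = 1
G(22) = mex{0,0} = 1
G(23) = mex{0,0} = 1
G(24) = mex{1,1} = 0
G(25) = mex{1,1} = 0
G(26) = mex{1,1} = 0
G(27) = mex{0,0} = 1
P-positions are exactly the n with G(n) = 0.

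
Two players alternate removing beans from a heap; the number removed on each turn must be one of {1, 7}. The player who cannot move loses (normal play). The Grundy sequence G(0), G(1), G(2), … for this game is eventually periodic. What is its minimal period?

2

G(0) = 0
G(1) = mex{0} = 1
G(2) = mex{1} = 0
G(3) = mex{0} = 1
G(4) = mex{1} = 0
G(5) = mex{0} = 1
G(6) = mex{1} = 0
G(7) = mex{0,0} = 1
G(8) = mex{1,1} = 0
G(9) = mex{0,0} = 1
G(10) = mex{1,1} = 0
G(11) = mex{0,0} = 1
G(12) = mex{1,1} = 0
G(13) = mex{0,0} = 1
G(14) = mex{1,1} = 0
G(n+2) = G(n) holds for n = 0,…,6 (a full window of length max(S) = 7), so the sequence is purely periodic with period 2.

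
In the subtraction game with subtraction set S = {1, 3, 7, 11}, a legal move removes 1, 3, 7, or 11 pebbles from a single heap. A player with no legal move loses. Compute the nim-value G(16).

0

n :  0  1  2  3  4  5  6  7  8  9 10 11 12 13 14 15 16
G :  0  1  0  1  0  1  0  1  0  1  0  1  0  1  0  1  0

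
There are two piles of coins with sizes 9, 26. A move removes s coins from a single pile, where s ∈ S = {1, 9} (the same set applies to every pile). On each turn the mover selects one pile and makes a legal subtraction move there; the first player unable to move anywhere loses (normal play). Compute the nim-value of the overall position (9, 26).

1

All piles use S = {1, 9}:
n :  0  1  2  3  4  5  6  7  8  9 10 11 12 13 14 15 16 17 18 19 20 21 22 23 24 25 26
G :  0  1  0  1  0  1  0  1  0  1  0  1  0  1  0  1  0  1  0  1  0  1  0  1  0  1  0
Pile A: G(9) = 1.
Pile B: G(26) = 0.
Combined Grundy value = 1 ⊕ 0 = 1.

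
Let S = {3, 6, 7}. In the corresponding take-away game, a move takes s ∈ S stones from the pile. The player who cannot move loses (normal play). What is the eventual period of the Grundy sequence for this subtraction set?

n :  0  1  2  3  4  5  6  7  8  9 10 11 12 13 14 15 16 17 18 19 20 21
G :  0  0  0  1  1  1  2  2  2  3  0  0  0  1  1  1  2  2  2  3  0  0
G(n+10) = G(n) holds for n = 0,…,6 (a full window of length max(S) = 7), so the sequence is purely periodic with period 10.

10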